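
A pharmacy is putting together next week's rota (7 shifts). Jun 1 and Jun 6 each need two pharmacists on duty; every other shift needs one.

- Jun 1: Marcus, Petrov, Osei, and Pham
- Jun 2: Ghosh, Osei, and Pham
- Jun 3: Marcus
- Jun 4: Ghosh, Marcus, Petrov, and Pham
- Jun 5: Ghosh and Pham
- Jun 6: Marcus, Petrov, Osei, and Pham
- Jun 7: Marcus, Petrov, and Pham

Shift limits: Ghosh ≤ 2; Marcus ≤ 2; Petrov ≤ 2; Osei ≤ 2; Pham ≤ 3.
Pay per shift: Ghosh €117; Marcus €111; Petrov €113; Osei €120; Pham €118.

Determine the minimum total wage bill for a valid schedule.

Jun 3 can only be covered by Marcus, so that assignment is forced.
Picking the cheapest available pharmacist for each shift independently would cost €1015, but that ignores the shift limits.
An optimal schedule: Jun 1→Petrov+Pham, Jun 2→Ghosh, Jun 3→Marcus, Jun 4→Pham, Jun 5→Ghosh, Jun 6→Petrov+Pham, Jun 7→Marcus.
Total: 113 + 118 + 117 + 111 + 118 + 117 + 113 + 118 + 111 = €1036.

€1036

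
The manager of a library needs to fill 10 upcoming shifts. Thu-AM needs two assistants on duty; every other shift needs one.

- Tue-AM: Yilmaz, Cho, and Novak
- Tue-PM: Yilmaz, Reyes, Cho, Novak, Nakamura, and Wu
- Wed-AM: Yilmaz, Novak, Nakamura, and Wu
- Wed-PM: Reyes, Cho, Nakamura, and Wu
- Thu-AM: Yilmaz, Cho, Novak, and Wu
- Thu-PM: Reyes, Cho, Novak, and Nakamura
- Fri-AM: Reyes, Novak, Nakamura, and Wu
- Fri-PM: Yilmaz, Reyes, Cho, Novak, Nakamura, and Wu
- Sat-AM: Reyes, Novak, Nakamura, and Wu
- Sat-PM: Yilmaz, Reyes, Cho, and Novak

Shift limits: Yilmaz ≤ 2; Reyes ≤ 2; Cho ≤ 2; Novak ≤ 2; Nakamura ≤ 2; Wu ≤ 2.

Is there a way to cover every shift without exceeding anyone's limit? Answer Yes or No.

Yes

One valid schedule: Tue-AM→Yilmaz, Tue-PM→Nakamura, Wed-AM→Yilmaz, Wed-PM→Reyes, Thu-AM→Cho+Wu, Thu-PM→Reyes, Fri-AM→Novak, Fri-PM→Nakamura, Sat-AM→Novak, Sat-PM→Cho.
Loads: Yilmaz 2/2, Reyes 2/2, Cho 2/2, Novak 2/2, Nakamura 2/2, Wu 1/2 — all within limits.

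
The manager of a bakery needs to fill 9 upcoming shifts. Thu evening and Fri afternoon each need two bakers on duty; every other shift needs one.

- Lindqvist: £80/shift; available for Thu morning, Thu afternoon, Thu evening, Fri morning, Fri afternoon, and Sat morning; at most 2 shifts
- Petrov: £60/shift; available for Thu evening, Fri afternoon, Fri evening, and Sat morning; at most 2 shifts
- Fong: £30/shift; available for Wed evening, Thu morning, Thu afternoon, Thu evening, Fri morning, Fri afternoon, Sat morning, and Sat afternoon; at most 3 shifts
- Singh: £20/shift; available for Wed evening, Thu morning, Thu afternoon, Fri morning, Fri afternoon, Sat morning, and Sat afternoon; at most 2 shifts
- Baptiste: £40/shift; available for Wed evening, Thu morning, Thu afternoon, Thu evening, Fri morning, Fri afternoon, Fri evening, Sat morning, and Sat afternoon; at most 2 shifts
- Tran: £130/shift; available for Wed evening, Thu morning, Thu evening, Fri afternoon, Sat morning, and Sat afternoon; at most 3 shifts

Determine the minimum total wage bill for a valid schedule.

£490

Picking the cheapest available baker for each shift independently would cost £280, but that ignores the shift limits.
An optimal schedule: Wed evening→Singh, Thu morning→Fong, Thu afternoon→Singh, Thu evening→Petrov+Lindqvist, Fri morning→Fong, Fri afternoon→Petrov+Lindqvist, Fri evening→Baptiste, Sat morning→Baptiste, Sat afternoon→Fong.
Total: 20 + 30 + 20 + 60 + 80 + 30 + 60 + 80 + 40 + 40 + 30 = £490.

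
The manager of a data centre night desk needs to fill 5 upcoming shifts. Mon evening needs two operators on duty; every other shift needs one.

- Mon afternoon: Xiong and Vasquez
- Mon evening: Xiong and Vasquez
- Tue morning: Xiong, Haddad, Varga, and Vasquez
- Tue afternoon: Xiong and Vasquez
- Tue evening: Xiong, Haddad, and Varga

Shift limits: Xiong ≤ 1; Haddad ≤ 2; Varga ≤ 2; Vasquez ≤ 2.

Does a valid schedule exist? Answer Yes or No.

No

Total capacity is 7 and 6 slots are needed, so capacity alone doesn't rule it out.
Shifts {Mon afternoon, Mon evening, Tue afternoon} need 4 worker-slots in total, but the operators available for any of those shifts (Xiong and Vasquez) can supply at most 3 among them. So no valid schedule exists.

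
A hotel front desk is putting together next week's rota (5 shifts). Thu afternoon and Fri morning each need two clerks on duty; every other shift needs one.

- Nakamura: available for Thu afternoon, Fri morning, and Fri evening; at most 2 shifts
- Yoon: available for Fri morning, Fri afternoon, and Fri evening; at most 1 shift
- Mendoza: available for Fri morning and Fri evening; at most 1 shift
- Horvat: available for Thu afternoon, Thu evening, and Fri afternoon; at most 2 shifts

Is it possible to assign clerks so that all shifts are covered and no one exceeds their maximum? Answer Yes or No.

No

Shifts {Thu afternoon, Thu evening, Fri morning, Fri afternoon, Fri evening} need 7 worker-slots in total, but the clerks available for any of those shifts (Nakamura, Yoon, Mendoza, and Horvat) can supply at most 6 among them. So no valid schedule exists.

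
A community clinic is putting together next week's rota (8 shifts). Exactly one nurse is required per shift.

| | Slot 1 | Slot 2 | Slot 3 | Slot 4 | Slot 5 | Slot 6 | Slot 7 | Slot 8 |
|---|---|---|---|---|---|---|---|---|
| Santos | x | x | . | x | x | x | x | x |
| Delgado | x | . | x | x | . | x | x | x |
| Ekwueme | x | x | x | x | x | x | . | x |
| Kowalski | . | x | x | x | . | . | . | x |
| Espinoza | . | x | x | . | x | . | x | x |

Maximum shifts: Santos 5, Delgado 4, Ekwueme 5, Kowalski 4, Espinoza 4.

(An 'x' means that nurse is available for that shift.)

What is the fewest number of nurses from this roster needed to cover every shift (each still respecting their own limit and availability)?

2

8 slots to fill and no one can take more than 5, so at least ⌈8/5⌉ = 2 nurses are needed.
Santos and Delgado alone can cover everything: Slot 1→Santos, Slot 2→Santos, Slot 3→Delgado, Slot 4→Santos, Slot 5→Santos, Slot 6→Santos, Slot 7→Delgado, Slot 8→Delgado.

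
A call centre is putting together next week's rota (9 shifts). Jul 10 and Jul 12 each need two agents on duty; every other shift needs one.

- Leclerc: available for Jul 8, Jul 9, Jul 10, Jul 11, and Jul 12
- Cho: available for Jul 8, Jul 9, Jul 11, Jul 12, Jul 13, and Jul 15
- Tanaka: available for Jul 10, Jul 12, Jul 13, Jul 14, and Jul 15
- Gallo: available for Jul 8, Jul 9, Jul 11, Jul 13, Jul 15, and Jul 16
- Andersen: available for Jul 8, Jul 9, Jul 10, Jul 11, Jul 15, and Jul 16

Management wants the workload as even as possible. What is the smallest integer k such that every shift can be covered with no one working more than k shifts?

With 5 agents and 11 worker-slots to fill, someone must work at least ⌈11/5⌉ = 3 shifts, so k ≥ 3.
k = 3 works: Jul 8→Leclerc, Jul 9→Cho, Jul 10→Leclerc+Tanaka, Jul 11→Gallo, Jul 12→Leclerc+Cho, Jul 13→Cho, Jul 14→Tanaka, Jul 15→Tanaka, Jul 16→Gallo.
Loads: Leclerc 3, Cho 3, Tanaka 3, Gallo 2, Andersen 0 — all ≤ 3.

3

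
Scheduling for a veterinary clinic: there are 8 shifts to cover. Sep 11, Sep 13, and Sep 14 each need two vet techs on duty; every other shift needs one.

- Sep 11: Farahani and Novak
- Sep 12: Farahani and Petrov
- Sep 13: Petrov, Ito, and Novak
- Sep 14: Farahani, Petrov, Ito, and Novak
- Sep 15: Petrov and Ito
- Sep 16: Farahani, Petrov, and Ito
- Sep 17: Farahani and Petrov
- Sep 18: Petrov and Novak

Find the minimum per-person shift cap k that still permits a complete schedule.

With 4 vet techs and 11 worker-slots to fill, someone must work at least ⌈11/4⌉ = 3 shifts, so k ≥ 3.
k = 3 works: Sep 11→Farahani+Novak, Sep 12→Farahani, Sep 13→Petrov+Ito, Sep 14→Ito+Novak, Sep 15→Petrov, Sep 16→Ito, Sep 17→Farahani, Sep 18→Petrov.
Loads: Farahani 3, Petrov 3, Ito 3, Novak 2 — all ≤ 3.

3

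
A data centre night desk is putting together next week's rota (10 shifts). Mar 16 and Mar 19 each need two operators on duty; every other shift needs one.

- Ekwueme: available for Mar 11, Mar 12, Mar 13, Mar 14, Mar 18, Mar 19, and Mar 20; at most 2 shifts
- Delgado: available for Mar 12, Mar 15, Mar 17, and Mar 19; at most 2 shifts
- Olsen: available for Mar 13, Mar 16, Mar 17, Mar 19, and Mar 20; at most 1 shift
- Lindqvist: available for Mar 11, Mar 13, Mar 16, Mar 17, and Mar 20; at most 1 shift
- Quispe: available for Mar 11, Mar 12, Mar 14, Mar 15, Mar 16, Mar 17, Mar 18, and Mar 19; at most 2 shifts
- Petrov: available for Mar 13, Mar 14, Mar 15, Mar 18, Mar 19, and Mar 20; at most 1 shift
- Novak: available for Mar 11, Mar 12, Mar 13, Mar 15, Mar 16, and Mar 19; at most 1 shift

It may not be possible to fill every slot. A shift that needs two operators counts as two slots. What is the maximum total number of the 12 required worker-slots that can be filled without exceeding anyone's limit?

Total capacity across all operators is 2+2+1+1+2+1+1 = 10, and 12 slots are needed, so at most 10 can be filled.
An assignment achieving 10: Mar 11→Lindqvist, Mar 12→Delgado, Mar 13→Novak, Mar 14→Ekwueme, Mar 15→Delgado, Mar 16→Olsen+Quispe, Mar 17→Quispe, Mar 18→Ekwueme, Mar 20→Petrov.
Loads: Ekwueme 2/2, Delgado 2/2, Olsen 1/1, Lindqvist 1/1, Quispe 2/2, Petrov 1/1, Novak 1/1.

10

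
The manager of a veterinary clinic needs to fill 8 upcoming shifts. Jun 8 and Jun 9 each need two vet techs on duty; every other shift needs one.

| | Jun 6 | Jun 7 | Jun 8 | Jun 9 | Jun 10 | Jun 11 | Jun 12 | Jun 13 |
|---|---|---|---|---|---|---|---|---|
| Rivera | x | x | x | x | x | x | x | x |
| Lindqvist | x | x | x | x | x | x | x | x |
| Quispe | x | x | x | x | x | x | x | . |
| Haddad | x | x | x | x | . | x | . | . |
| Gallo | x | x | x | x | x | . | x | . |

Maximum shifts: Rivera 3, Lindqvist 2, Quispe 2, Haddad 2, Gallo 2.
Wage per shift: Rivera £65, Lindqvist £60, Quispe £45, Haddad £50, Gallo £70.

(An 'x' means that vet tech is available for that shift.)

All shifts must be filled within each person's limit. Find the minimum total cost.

Picking the cheapest available vet tech for each shift independently would cost £475, but that ignores the shift limits.
An optimal schedule: Jun 6→Lindqvist, Jun 7→Quispe, Jun 8→Quispe+Haddad, Jun 9→Haddad+Gallo, Jun 10→Rivera, Jun 11→Rivera, Jun 12→Lindqvist, Jun 13→Rivera.
Total: 60 + 45 + 45 + 50 + 50 + 70 + 65 + 65 + 60 + 65 = £575.

£575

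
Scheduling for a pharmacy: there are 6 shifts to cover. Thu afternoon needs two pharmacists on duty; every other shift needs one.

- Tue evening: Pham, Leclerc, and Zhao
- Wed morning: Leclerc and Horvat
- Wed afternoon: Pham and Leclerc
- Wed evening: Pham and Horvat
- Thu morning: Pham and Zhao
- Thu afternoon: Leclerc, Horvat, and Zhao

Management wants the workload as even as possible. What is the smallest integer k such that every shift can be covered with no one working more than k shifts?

2

With 4 pharmacists and 7 worker-slots to fill, someone must work at least ⌈7/4⌉ = 2 shifts, so k ≥ 2.
k = 2 works: Tue evening→Leclerc, Wed morning→Leclerc, Wed afternoon→Pham, Wed evening→Pham, Thu morning→Zhao, Thu afternoon→Horvat+Zhao.
Loads: Pham 2, Leclerc 2, Horvat 1, Zhao 2 — all ≤ 2.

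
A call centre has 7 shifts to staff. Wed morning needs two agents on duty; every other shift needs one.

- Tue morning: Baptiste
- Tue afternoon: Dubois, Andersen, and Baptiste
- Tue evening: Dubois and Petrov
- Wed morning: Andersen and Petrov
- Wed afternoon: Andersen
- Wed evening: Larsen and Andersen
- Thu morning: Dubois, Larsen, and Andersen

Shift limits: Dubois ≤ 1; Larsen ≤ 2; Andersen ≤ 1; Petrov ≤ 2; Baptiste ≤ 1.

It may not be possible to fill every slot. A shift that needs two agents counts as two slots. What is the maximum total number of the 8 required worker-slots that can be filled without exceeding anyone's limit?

Total capacity across all agents is 1+2+1+2+1 = 7, and 8 slots are needed, so at most 7 can be filled.
An assignment achieving 7: Tue morning→Baptiste, Tue afternoon→Dubois, Tue evening→Petrov, Wed morning→Petrov, Wed afternoon→Andersen, Wed evening→Larsen, Thu morning→Larsen.
Loads: Dubois 1/1, Larsen 2/2, Andersen 1/1, Petrov 2/2, Baptiste 1/1.

7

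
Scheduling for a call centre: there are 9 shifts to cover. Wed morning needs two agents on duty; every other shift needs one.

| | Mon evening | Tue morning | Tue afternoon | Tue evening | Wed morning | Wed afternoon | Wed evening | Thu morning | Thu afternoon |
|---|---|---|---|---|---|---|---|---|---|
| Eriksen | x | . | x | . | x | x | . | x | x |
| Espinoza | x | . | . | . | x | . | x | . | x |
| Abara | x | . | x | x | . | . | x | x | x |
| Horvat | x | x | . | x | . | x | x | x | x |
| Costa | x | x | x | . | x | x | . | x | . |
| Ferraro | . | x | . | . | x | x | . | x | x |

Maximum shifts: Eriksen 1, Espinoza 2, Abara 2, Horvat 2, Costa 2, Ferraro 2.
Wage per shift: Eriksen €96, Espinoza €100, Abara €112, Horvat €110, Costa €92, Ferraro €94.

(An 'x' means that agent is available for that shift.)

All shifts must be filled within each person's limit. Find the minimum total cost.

€1000

Picking the cheapest available agent for each shift independently would cost €950, but that ignores the shift limits.
An optimal schedule: Mon evening→Eriksen, Tue morning→Costa, Tue afternoon→Costa, Tue evening→Horvat, Wed morning→Ferraro+Espinoza, Wed afternoon→Ferraro, Wed evening→Espinoza, Thu morning→Horvat, Thu afternoon→Abara.
Total: 96 + 92 + 92 + 110 + 94 + 100 + 94 + 100 + 110 + 112 = €1000.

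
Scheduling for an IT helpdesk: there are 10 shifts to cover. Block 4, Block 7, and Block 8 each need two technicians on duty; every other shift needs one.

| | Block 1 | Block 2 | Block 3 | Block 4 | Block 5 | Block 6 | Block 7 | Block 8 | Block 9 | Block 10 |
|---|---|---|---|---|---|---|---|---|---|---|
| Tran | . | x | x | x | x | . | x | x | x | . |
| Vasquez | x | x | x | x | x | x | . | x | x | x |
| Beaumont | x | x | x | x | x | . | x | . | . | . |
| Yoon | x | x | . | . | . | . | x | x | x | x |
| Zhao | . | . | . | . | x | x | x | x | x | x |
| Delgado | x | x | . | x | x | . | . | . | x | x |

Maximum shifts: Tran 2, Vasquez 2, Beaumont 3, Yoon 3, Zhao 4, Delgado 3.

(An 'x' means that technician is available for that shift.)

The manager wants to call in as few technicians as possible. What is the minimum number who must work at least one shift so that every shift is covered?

4

13 slots to fill and no one can take more than 4, so at least ⌈13/4⌉ = 4 technicians are needed.
Beaumont, Yoon, Zhao, and Delgado alone can cover everything: Block 1→Beaumont, Block 2→Yoon, Block 3→Beaumont, Block 4→Beaumont+Delgado, Block 5→Zhao, Block 6→Zhao, Block 7→Yoon+Zhao, Block 8→Yoon+Zhao, Block 9→Delgado, Block 10→Delgado.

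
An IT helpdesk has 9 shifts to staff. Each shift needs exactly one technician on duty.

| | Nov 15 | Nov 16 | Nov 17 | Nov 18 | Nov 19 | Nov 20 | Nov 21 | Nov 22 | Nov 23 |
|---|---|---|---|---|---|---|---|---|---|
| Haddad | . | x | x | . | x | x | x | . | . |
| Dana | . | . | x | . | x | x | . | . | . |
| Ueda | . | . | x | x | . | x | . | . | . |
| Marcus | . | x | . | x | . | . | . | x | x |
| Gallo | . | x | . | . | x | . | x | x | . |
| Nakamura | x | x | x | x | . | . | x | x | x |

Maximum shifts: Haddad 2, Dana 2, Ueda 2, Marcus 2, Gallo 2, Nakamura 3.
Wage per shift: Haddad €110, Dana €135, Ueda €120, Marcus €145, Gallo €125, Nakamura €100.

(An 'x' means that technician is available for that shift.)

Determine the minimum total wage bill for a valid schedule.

Nov 15 can only be covered by Nakamura, so that assignment is forced.
Picking the cheapest available technician for each shift independently would cost €920, but that ignores the shift limits.
An optimal schedule: Nov 15→Nakamura, Nov 16→Gallo, Nov 17→Ueda, Nov 18→Nakamura, Nov 19→Haddad, Nov 20→Ueda, Nov 21→Haddad, Nov 22→Gallo, Nov 23→Nakamura.
Total: 100 + 125 + 120 + 100 + 110 + 120 + 110 + 125 + 100 = €1010.

€1010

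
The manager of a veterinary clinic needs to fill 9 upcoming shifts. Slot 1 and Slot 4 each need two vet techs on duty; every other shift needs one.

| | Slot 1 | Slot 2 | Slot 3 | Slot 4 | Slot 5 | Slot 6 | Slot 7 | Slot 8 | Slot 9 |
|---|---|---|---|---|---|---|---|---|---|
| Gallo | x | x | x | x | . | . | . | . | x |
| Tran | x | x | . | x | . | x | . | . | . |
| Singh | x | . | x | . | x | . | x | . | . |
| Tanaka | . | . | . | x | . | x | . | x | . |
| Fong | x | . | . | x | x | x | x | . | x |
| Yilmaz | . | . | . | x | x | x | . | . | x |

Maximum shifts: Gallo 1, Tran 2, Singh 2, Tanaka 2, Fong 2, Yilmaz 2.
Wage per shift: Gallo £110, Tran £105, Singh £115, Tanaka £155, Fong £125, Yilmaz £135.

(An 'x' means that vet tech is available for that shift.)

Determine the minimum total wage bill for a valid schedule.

£1380

Slot 8 can only be covered by Tanaka, so that assignment is forced.
Picking the cheapest available vet tech for each shift independently would cost £1245, but that ignores the shift limits.
An optimal schedule: Slot 1→Tran+Fong, Slot 2→Gallo, Slot 3→Singh, Slot 4→Tanaka+Yilmaz, Slot 5→Fong, Slot 6→Tran, Slot 7→Singh, Slot 8→Tanaka, Slot 9→Yilmaz.
Total: 105 + 125 + 110 + 115 + 155 + 135 + 125 + 105 + 115 + 155 + 135 = £1380.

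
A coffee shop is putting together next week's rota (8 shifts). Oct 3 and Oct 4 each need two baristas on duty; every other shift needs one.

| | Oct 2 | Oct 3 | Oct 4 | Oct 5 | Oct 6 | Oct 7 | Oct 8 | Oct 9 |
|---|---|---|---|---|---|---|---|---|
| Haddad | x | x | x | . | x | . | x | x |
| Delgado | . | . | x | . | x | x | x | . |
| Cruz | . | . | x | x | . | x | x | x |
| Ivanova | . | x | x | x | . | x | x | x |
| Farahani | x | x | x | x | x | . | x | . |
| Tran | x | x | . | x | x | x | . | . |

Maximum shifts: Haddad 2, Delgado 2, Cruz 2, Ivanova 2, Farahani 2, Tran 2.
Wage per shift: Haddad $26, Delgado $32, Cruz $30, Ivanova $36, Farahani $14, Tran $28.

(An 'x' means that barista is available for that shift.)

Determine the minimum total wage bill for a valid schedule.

Picking the cheapest available barista for each shift independently would cost $190, but that ignores the shift limits.
An optimal schedule: Oct 2→Farahani, Oct 3→Haddad+Tran, Oct 4→Cruz+Delgado, Oct 5→Farahani, Oct 6→Tran, Oct 7→Cruz, Oct 8→Delgado, Oct 9→Haddad.
Total: 14 + 26 + 28 + 30 + 32 + 14 + 28 + 30 + 32 + 26 = $260.

$260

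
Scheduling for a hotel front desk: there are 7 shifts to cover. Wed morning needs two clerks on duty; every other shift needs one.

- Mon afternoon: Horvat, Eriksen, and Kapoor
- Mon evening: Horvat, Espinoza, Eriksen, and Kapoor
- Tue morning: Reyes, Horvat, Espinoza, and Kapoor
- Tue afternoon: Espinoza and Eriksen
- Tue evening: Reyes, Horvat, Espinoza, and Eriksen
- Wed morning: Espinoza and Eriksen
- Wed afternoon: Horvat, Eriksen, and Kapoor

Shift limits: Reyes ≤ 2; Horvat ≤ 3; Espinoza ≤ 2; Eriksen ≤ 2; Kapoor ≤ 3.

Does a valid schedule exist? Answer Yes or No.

Yes

Wed morning can only be covered by Espinoza and Eriksen, so that assignment is forced.
One valid schedule: Mon afternoon→Horvat, Mon evening→Horvat, Tue morning→Reyes, Tue afternoon→Espinoza, Tue evening→Reyes, Wed morning→Espinoza+Eriksen, Wed afternoon→Horvat.
Loads: Reyes 2/2, Horvat 3/3, Espinoza 2/2, Eriksen 1/2, Kapoor 0/3 — all within limits.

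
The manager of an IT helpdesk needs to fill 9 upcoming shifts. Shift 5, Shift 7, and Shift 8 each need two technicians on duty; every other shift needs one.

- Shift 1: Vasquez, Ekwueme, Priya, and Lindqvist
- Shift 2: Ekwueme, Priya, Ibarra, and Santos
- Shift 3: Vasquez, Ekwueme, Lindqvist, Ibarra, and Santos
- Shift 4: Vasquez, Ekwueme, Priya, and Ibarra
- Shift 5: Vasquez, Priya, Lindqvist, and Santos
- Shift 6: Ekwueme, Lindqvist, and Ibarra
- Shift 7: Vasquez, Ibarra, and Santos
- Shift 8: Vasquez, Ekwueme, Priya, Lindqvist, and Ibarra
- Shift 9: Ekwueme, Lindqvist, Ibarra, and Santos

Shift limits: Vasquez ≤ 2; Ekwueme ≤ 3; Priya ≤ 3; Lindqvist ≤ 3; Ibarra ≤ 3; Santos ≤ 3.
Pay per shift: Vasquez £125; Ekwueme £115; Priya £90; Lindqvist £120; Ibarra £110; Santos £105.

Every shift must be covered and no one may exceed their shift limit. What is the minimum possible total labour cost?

£1260

Picking the cheapest available technician for each shift independently would cost £1200, but that ignores the shift limits.
An optimal schedule: Shift 1→Priya, Shift 2→Priya, Shift 3→Ekwueme, Shift 4→Ekwueme, Shift 5→Priya+Santos, Shift 6→Ibarra, Shift 7→Santos+Ibarra, Shift 8→Ibarra+Ekwueme, Shift 9→Santos.
Total: 90 + 90 + 115 + 115 + 90 + 105 + 110 + 105 + 110 + 110 + 115 + 105 = £1260.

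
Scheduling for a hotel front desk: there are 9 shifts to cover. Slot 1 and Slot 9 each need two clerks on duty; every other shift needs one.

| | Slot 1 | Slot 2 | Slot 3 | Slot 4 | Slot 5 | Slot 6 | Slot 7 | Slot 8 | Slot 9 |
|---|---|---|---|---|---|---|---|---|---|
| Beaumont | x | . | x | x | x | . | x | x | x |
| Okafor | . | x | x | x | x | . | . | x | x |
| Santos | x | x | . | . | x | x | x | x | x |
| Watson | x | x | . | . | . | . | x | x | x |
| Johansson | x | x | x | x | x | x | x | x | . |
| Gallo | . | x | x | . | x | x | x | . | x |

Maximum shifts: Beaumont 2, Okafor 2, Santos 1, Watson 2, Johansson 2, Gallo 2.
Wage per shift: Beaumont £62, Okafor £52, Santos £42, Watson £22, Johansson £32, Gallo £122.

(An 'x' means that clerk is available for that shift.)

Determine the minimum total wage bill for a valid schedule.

£622

Picking the cheapest available clerk for each shift independently would cost £312, but that ignores the shift limits.
An optimal schedule: Slot 1→Watson+Johansson, Slot 2→Okafor, Slot 3→Beaumont, Slot 4→Beaumont, Slot 5→Okafor, Slot 6→Santos, Slot 7→Gallo, Slot 8→Johansson, Slot 9→Watson+Gallo.
Total: 22 + 32 + 52 + 62 + 62 + 52 + 42 + 122 + 32 + 22 + 122 = £622.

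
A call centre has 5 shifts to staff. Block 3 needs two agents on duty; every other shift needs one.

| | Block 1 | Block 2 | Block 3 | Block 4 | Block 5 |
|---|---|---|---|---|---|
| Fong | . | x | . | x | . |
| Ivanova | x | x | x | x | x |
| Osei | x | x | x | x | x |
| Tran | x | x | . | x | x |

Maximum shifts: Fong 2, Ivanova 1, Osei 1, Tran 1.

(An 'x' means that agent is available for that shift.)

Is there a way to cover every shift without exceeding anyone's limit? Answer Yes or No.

Shifts {Block 1, Block 3, Block 5} need 4 worker-slots in total, but the agents available for any of those shifts (Ivanova, Osei, and Tran) can supply at most 3 among them. So no valid schedule exists.

No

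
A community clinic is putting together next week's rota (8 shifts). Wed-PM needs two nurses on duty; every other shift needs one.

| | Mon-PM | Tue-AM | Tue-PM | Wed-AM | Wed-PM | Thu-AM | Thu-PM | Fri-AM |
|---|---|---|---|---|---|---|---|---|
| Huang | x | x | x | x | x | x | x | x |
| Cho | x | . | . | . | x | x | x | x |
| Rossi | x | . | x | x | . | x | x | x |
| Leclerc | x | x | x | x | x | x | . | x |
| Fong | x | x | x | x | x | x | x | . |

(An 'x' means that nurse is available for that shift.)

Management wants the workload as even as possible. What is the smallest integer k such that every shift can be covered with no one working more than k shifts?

2

With 5 nurses and 9 worker-slots to fill, someone must work at least ⌈9/5⌉ = 2 shifts, so k ≥ 2.
k = 2 works: Mon-PM→Rossi, Tue-AM→Huang, Tue-PM→Huang, Wed-AM→Rossi, Wed-PM→Leclerc+Fong, Thu-AM→Leclerc, Thu-PM→Cho, Fri-AM→Cho.
Loads: Huang 2, Cho 2, Rossi 2, Leclerc 2, Fong 1 — all ≤ 2.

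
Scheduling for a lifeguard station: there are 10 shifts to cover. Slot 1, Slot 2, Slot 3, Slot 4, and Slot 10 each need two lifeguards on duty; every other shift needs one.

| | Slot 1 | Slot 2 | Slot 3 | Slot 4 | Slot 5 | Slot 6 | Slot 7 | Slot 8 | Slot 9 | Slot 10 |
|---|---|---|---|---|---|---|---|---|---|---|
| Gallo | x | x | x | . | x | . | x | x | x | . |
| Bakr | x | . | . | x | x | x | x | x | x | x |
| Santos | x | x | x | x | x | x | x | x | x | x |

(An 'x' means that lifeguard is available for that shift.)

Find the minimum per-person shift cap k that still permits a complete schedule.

With 3 lifeguards and 15 worker-slots to fill, someone must work at least ⌈15/3⌉ = 5 shifts, so k ≥ 5.
k = 5 works: Slot 1→Gallo+Bakr, Slot 2→Gallo+Santos, Slot 3→Gallo+Santos, Slot 4→Bakr+Santos, Slot 5→Gallo, Slot 6→Bakr, Slot 7→Gallo, Slot 8→Bakr, Slot 9→Santos, Slot 10→Bakr+Santos.
Loads: Gallo 5, Bakr 5, Santos 5 — all ≤ 5.

5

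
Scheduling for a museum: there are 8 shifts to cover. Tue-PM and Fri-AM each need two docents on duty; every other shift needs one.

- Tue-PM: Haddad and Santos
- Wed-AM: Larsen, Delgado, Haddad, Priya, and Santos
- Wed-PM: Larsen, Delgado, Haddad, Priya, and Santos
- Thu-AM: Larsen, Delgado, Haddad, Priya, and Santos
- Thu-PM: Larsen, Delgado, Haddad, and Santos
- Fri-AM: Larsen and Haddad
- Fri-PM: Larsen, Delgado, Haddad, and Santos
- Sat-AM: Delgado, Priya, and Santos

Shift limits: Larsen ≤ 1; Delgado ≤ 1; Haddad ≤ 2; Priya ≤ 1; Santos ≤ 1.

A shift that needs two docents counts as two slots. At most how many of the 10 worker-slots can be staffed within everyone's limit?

Total capacity across all docents is 1+1+2+1+1 = 6, and 10 slots are needed, so at most 6 can be filled.
An assignment achieving 6: Tue-PM→Haddad+Santos, Wed-AM→Priya, Fri-AM→Larsen+Haddad, Sat-AM→Delgado.
Loads: Larsen 1/1, Delgado 1/1, Haddad 2/2, Priya 1/1, Santos 1/1.

6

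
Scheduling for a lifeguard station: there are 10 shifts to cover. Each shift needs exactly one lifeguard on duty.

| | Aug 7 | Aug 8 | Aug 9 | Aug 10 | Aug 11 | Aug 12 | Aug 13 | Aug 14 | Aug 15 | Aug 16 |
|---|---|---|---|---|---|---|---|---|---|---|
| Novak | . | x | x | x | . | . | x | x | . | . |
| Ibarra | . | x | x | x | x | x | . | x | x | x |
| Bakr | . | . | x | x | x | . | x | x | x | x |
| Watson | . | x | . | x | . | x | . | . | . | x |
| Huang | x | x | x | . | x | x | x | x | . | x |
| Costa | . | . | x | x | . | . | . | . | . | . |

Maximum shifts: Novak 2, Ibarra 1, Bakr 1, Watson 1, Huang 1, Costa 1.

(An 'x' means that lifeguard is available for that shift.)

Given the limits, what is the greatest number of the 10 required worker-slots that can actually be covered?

Total capacity across all lifeguards is 2+1+1+1+1+1 = 7, and 10 slots are needed, so at most 7 can be filled.
An assignment achieving 7: Aug 7→Huang, Aug 8→Novak, Aug 9→Costa, Aug 11→Bakr, Aug 12→Watson, Aug 13→Novak, Aug 15→Ibarra.
Loads: Novak 2/2, Ibarra 1/1, Bakr 1/1, Watson 1/1, Huang 1/1, Costa 1/1.

7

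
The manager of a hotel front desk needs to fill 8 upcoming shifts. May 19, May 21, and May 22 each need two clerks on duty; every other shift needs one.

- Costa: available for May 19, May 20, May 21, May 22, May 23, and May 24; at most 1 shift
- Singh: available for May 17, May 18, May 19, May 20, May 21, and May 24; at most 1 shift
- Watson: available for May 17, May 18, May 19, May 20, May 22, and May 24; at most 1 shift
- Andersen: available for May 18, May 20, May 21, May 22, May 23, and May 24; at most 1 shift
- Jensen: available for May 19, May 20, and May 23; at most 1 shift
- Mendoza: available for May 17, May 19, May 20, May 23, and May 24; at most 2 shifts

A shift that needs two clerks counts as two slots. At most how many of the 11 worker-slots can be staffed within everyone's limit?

7

Total capacity across all clerks is 1+1+1+1+1+2 = 7, and 11 slots are needed, so at most 7 can be filled.
An assignment achieving 7: May 17→Singh, May 18→Watson, May 19→Mendoza, May 21→Costa+Andersen, May 23→Jensen, May 24→Mendoza.
Loads: Costa 1/1, Singh 1/1, Watson 1/1, Andersen 1/1, Jensen 1/1, Mendoza 2/2.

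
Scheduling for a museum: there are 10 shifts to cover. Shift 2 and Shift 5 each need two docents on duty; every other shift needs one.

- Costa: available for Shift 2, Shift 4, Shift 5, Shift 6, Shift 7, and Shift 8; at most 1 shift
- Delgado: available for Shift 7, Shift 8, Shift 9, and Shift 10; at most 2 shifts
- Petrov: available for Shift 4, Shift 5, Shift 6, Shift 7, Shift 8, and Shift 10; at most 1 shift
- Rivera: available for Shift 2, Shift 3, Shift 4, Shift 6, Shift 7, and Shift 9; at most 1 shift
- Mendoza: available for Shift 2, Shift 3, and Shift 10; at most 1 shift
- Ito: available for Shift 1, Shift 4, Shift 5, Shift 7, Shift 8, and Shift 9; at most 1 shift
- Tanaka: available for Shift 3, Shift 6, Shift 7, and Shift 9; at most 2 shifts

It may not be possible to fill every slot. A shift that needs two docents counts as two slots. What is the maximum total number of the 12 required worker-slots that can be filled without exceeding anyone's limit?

9

Total capacity across all docents is 1+2+1+1+1+1+2 = 9, and 12 slots are needed, so at most 9 can be filled.
An assignment achieving 9: Shift 1→Ito, Shift 2→Costa+Rivera, Shift 3→Mendoza, Shift 5→Petrov, Shift 6→Tanaka, Shift 8→Delgado, Shift 9→Tanaka, Shift 10→Delgado.
Loads: Costa 1/1, Delgado 2/2, Petrov 1/1, Rivera 1/1, Mendoza 1/1, Ito 1/1, Tanaka 2/2.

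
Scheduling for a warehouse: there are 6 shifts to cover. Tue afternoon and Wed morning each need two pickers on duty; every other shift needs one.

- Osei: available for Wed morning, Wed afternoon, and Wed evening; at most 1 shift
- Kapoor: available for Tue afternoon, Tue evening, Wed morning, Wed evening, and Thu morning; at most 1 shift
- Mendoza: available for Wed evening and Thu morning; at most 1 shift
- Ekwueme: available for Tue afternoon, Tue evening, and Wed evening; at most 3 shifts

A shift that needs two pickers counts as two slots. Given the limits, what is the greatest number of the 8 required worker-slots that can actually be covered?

6

Total capacity across all pickers is 1+1+1+3 = 6, and 8 slots are needed, so at most 6 can be filled.
An assignment achieving 6: Tue afternoon→Kapoor+Ekwueme, Tue evening→Ekwueme, Wed afternoon→Osei, Wed evening→Ekwueme, Thu morning→Mendoza.
Loads: Osei 1/1, Kapoor 1/1, Mendoza 1/1, Ekwueme 3/3.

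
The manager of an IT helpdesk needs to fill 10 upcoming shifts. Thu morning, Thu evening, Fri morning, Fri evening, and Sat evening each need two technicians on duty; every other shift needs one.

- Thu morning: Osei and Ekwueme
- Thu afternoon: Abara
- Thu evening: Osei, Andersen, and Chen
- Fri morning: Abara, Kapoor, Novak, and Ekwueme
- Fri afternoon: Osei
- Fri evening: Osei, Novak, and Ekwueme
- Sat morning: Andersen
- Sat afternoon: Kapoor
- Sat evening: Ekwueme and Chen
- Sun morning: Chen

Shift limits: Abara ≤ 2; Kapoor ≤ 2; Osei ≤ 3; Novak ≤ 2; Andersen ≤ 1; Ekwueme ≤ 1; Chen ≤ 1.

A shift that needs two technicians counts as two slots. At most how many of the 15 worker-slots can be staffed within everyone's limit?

11

Total capacity across all technicians is 2+2+3+2+1+1+1 = 12, and 15 slots are needed, so at most 12 can be filled.
Shifts {Thu morning, Sat evening} need 4 slots but only Osei, Ekwueme, and Chen are available for them, supplying at most 3 — so at least 1 slot must go unfilled.
An assignment achieving 11: Thu morning→Osei+Ekwueme, Thu afternoon→Abara, Thu evening→Osei, Fri morning→Abara+Kapoor, Fri afternoon→Osei, Fri evening→Novak, Sat morning→Andersen, Sat afternoon→Kapoor, Sun morning→Chen.
Loads: Abara 2/2, Kapoor 2/2, Osei 3/3, Novak 1/2, Andersen 1/1, Ekwueme 1/1, Chen 1/1.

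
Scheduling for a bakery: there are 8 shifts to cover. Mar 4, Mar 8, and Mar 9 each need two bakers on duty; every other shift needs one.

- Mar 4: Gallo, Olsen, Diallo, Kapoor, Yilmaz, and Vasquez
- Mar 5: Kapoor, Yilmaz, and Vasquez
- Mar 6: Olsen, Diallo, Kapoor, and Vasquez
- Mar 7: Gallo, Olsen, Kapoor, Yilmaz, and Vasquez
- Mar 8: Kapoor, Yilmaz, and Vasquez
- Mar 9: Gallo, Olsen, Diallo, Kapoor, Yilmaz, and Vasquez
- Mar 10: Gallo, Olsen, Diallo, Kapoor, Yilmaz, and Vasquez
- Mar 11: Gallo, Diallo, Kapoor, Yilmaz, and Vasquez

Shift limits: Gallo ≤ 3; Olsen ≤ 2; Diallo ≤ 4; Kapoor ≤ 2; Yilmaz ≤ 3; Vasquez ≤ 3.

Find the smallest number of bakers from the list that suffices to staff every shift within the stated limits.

4

11 slots to fill and no one can take more than 4, so at least ⌈11/4⌉ = 3 bakers are needed.
Any 3 bakers together have capacity at most 4+3+3 = 10 < 11 slots, so 3 can never suffice.
Gallo, Olsen, Yilmaz, and Vasquez alone can cover everything: Mar 4→Olsen+Vasquez, Mar 5→Yilmaz, Mar 6→Olsen, Mar 7→Gallo, Mar 8→Yilmaz+Vasquez, Mar 9→Yilmaz+Vasquez, Mar 10→Gallo, Mar 11→Gallo.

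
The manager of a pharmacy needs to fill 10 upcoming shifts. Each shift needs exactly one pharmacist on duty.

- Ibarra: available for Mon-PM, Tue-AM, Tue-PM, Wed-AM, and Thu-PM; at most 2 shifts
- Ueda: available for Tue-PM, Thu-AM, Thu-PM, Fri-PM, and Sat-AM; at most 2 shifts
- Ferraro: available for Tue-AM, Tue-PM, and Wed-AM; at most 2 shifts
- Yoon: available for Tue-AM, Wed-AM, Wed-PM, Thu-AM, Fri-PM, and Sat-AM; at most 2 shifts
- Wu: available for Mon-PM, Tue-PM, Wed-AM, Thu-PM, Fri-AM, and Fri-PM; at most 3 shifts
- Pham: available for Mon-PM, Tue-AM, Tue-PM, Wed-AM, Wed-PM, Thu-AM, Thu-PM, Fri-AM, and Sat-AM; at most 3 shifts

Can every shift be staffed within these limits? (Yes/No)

Yes

One valid schedule: Mon-PM→Ibarra, Tue-AM→Ibarra, Tue-PM→Ferraro, Wed-AM→Ferraro, Wed-PM→Yoon, Thu-AM→Ueda, Thu-PM→Wu, Fri-AM→Wu, Fri-PM→Ueda, Sat-AM→Yoon.
Loads: Ibarra 2/2, Ueda 2/2, Ferraro 2/2, Yoon 2/2, Wu 2/3, Pham 0/3 — all within limits.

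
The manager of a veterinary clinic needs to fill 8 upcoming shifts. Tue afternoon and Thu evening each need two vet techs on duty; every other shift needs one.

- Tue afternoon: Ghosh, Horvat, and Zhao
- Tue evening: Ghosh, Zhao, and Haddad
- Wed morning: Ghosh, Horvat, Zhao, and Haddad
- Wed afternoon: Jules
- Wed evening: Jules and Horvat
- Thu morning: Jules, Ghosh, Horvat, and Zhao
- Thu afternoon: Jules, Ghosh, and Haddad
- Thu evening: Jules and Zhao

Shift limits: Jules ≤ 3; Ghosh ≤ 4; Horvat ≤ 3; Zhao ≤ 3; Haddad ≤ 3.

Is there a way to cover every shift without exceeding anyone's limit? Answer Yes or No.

Yes

Wed afternoon can only be covered by Jules, so that assignment is forced.
Thu evening can only be covered by Jules and Zhao, so that assignment is forced.
One valid schedule: Tue afternoon→Ghosh+Horvat, Tue evening→Ghosh, Wed morning→Ghosh, Wed afternoon→Jules, Wed evening→Jules, Thu morning→Horvat, Thu afternoon→Ghosh, Thu evening→Jules+Zhao.
Loads: Jules 3/3, Ghosh 4/4, Horvat 2/3, Zhao 1/3, Haddad 0/3 — all within limits.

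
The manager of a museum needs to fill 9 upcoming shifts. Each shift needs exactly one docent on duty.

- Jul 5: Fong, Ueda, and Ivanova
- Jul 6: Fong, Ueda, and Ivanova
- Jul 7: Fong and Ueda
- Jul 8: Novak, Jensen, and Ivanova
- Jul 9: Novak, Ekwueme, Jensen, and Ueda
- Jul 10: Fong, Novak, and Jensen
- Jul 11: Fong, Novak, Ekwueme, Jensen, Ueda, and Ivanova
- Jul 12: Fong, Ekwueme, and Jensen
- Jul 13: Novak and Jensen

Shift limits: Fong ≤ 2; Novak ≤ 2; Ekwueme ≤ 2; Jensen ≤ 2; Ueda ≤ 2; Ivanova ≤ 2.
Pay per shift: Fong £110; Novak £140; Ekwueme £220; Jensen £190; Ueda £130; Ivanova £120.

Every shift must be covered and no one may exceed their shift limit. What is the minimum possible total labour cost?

Picking the cheapest available docent for each shift independently would cost £1050, but that ignores the shift limits.
An optimal schedule: Jul 5→Fong, Jul 6→Ivanova, Jul 7→Fong, Jul 8→Ivanova, Jul 9→Ueda, Jul 10→Novak, Jul 11→Ueda, Jul 12→Jensen, Jul 13→Novak.
Total: 110 + 120 + 110 + 120 + 130 + 140 + 130 + 190 + 140 = £1190.

£1190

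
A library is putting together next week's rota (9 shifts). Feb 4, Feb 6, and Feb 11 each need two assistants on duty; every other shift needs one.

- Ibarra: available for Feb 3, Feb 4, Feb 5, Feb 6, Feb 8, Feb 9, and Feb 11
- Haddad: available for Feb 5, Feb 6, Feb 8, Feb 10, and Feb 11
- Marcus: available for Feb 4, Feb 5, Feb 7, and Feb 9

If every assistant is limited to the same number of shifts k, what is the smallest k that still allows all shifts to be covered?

With 3 assistants and 12 worker-slots to fill, someone must work at least ⌈12/3⌉ = 4 shifts, so k ≥ 4.
k = 4 works: Feb 3→Ibarra, Feb 4→Ibarra+Marcus, Feb 5→Marcus, Feb 6→Ibarra+Haddad, Feb 7→Marcus, Feb 8→Haddad, Feb 9→Marcus, Feb 10→Haddad, Feb 11→Ibarra+Haddad.
Loads: Ibarra 4, Haddad 4, Marcus 4 — all ≤ 4.

4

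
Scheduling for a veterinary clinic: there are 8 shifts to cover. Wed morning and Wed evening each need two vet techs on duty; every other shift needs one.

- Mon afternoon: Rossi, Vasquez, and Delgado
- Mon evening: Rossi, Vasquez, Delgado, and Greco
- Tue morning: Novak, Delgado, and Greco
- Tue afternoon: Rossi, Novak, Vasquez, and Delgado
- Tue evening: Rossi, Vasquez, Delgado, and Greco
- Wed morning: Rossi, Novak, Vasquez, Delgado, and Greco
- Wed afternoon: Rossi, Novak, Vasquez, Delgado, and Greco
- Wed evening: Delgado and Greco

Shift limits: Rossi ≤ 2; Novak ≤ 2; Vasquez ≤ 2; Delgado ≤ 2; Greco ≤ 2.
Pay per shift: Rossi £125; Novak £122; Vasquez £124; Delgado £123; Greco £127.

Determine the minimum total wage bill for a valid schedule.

Wed evening can only be covered by Delgado and Greco, so that assignment is forced.
Picking the cheapest available vet tech for each shift independently would cost £1230, but that ignores the shift limits.
An optimal schedule: Mon afternoon→Rossi, Mon evening→Rossi, Tue morning→Novak, Tue afternoon→Novak, Tue evening→Vasquez, Wed morning→Delgado+Greco, Wed afternoon→Vasquez, Wed evening→Delgado+Greco.
Total: 125 + 125 + 122 + 122 + 124 + 123 + 127 + 124 + 123 + 127 = £1242.

£1242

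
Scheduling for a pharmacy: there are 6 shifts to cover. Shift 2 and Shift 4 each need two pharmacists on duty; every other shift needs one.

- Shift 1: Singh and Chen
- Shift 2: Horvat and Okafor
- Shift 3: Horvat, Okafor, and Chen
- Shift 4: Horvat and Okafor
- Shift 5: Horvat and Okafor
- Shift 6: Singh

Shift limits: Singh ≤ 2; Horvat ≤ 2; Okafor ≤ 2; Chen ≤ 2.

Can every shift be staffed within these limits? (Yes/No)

No

Total capacity is 8 and 8 slots are needed, so capacity alone doesn't rule it out.
Shifts {Shift 2, Shift 4, Shift 5} need 5 worker-slots in total, but the pharmacists available for any of those shifts (Horvat and Okafor) can supply at most 4 among them. So no valid schedule exists.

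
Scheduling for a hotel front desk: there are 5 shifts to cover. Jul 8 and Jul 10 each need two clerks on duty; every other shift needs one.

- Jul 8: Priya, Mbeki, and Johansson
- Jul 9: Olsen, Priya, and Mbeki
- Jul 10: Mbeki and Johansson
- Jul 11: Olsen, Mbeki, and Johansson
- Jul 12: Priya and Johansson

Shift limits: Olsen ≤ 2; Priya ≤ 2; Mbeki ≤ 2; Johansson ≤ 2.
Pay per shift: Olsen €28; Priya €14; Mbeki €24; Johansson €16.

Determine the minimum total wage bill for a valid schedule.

€136

Jul 10 can only be covered by Mbeki and Johansson, so that assignment is forced.
Picking the cheapest available clerk for each shift independently would cost €114, but that ignores the shift limits.
An optimal schedule: Jul 8→Priya+Johansson, Jul 9→Mbeki, Jul 10→Johansson+Mbeki, Jul 11→Olsen, Jul 12→Priya.
Total: 14 + 16 + 24 + 16 + 24 + 28 + 14 = €136.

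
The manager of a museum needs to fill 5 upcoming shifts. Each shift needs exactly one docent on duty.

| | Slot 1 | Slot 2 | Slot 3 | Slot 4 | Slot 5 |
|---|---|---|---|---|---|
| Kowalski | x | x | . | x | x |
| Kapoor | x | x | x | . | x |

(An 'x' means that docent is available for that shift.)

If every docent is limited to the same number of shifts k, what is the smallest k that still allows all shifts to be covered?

With 2 docents and 5 worker-slots to fill, someone must work at least ⌈5/2⌉ = 3 shifts, so k ≥ 3.
k = 3 works: Slot 1→Kowalski, Slot 2→Kowalski, Slot 3→Kapoor, Slot 4→Kowalski, Slot 5→Kapoor.
Loads: Kowalski 3, Kapoor 2 — all ≤ 3.

3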